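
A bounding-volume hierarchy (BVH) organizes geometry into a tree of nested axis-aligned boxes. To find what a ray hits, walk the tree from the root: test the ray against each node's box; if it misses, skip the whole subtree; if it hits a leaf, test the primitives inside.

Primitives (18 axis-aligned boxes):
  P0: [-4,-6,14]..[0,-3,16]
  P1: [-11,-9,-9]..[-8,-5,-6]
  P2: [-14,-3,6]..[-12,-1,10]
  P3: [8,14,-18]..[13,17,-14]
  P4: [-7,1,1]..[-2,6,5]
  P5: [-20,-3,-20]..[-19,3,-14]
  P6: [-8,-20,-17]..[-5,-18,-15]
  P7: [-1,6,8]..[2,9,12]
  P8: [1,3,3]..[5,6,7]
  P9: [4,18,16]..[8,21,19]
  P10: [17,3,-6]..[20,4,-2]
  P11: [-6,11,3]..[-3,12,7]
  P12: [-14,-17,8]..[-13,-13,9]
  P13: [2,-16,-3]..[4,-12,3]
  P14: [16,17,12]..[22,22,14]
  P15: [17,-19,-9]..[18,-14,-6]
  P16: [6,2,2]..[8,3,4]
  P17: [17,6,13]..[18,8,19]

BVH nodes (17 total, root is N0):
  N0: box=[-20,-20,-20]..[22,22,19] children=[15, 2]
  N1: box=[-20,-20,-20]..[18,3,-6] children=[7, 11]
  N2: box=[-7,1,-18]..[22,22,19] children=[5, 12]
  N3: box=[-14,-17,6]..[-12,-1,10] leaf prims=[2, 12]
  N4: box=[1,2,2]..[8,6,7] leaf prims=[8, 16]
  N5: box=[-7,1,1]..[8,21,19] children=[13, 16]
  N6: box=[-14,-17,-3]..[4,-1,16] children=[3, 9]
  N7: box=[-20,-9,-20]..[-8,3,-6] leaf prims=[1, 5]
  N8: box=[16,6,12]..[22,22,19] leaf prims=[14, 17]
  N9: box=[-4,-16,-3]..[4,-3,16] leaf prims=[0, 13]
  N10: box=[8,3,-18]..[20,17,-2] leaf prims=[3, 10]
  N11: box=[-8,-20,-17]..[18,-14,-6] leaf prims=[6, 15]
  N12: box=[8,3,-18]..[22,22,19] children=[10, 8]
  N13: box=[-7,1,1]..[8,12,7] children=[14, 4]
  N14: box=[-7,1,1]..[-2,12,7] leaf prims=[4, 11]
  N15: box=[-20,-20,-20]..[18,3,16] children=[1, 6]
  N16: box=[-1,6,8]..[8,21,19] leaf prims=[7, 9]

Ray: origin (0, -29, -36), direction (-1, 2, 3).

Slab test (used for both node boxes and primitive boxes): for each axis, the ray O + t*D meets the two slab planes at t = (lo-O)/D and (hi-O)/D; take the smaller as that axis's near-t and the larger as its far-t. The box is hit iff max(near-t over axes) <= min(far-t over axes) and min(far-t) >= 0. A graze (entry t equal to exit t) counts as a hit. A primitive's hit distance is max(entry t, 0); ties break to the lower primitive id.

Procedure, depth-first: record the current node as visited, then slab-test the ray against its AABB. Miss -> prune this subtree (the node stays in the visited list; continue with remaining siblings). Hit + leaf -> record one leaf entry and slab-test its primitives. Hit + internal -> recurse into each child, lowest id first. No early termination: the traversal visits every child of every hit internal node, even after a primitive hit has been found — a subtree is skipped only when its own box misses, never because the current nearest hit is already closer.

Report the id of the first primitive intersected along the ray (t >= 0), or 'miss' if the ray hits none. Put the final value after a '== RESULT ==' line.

Walk:
N0 x:[-22,20] y:[9/2,51/2] z:[16/3,55/3] -> hit [16/3,55/3], descend [2, 15]
  N2 x:[-22,7] y:[15,51/2] z:[6,55/3] -> miss, prune
  N15 x:[-18,20] y:[9/2,16] z:[16/3,52/3] -> hit [16/3,16], descend [1, 6]
    N1 x:[-18,20] y:[9/2,16] z:[16/3,10] -> hit [16/3,10], descend [7, 11]
      N7 x:[8,20] y:[10,16] z:[16/3,10] -> hit [10,10] leaf, test {P1@t=10, P5(miss)}
      N11 x:[-18,8] y:[9/2,15/2] z:[19/3,10] -> hit [19/3,15/2] leaf, test {P6(miss), P15(miss)}
    N6 x:[-4,14] y:[6,14] z:[11,52/3] -> hit [11,14], descend [3, 9]
      N3 x:[12,14] y:[6,14] z:[14,46/3] -> hit [14,14] leaf, test {P2@t=14, P12(miss)}
      N9 x:[-4,4] y:[13/2,13] z:[11,52/3] -> miss, prune

9 AABB tests over nodes [0, 2, 15, 1, 7, 11, 6, 3, 9]; 3 leaves entered; closest P1.

== RESULT ==
1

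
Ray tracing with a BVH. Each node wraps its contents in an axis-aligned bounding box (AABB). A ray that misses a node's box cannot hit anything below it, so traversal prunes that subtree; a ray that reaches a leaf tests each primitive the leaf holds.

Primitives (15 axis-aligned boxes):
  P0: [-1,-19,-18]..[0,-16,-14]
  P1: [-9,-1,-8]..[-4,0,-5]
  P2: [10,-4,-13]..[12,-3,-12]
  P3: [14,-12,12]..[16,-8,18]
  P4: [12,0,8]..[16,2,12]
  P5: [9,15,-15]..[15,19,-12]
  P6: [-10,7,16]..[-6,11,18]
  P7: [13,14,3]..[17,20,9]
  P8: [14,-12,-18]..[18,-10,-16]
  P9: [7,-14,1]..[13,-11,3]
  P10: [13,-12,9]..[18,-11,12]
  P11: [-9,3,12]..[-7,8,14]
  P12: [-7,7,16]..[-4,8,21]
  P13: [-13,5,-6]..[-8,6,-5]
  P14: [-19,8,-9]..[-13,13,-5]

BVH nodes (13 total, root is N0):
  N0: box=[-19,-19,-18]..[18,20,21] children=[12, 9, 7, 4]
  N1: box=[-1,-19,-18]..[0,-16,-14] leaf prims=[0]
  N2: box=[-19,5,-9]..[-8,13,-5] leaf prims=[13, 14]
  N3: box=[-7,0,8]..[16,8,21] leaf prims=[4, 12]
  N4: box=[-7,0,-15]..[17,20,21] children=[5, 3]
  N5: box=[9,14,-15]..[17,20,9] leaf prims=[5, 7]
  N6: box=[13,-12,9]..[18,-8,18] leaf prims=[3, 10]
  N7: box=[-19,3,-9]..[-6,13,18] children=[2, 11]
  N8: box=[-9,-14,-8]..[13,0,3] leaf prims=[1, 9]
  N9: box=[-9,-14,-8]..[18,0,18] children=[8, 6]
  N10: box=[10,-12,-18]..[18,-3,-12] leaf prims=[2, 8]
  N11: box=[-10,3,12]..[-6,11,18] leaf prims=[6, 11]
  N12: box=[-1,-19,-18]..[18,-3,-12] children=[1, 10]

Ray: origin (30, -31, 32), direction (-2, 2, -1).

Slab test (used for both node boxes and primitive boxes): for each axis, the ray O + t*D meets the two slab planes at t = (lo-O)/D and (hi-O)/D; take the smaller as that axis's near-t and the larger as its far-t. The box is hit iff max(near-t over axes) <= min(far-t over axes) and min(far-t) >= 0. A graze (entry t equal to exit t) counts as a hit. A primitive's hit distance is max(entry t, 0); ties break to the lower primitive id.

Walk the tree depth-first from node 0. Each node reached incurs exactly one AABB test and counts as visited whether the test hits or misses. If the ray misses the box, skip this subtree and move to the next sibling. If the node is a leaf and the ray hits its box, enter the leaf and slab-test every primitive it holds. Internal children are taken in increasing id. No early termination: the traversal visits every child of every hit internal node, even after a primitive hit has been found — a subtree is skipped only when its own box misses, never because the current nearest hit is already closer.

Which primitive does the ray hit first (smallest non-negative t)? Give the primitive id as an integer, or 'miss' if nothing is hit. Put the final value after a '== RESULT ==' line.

Walk:
N0 x:[6,49/2] y:[6,51/2] z:[11,50] -> hit [11,49/2], descend [4, 7, 9, 12]
  N4 x:[13/2,37/2] y:[31/2,51/2] z:[11,47] -> hit [31/2,37/2], descend [3, 5]
    N3 x:[7,37/2] y:[31/2,39/2] z:[11,24] -> hit [31/2,37/2] leaf, test {P4(miss), P12(miss)}
    N5 x:[13/2,21/2] y:[45/2,51/2] z:[23,47] -> miss, prune
  N7 x:[18,49/2] y:[17,22] z:[14,41] -> hit [18,22], descend [2, 11]
    N2 x:[19,49/2] y:[18,22] z:[37,41] -> miss, prune
    N11 x:[18,20] y:[17,21] z:[14,20] -> hit [18,20] leaf, test {P6(miss), P11@t=37/2}
  N9 x:[6,39/2] y:[17/2,31/2] z:[14,40] -> hit [14,31/2], descend [6, 8]
    N6 x:[6,17/2] y:[19/2,23/2] z:[14,23] -> miss, prune
    N8 x:[17/2,39/2] y:[17/2,31/2] z:[29,40] -> miss, prune
  N12 x:[6,31/2] y:[6,14] z:[44,50] -> miss, prune

order=[0, 4, 3, 5, 7, 2, 11, 9, 6, 8, 12]  |boxes|=11  |leaves|=2  hit=P11

== RESULT ==
11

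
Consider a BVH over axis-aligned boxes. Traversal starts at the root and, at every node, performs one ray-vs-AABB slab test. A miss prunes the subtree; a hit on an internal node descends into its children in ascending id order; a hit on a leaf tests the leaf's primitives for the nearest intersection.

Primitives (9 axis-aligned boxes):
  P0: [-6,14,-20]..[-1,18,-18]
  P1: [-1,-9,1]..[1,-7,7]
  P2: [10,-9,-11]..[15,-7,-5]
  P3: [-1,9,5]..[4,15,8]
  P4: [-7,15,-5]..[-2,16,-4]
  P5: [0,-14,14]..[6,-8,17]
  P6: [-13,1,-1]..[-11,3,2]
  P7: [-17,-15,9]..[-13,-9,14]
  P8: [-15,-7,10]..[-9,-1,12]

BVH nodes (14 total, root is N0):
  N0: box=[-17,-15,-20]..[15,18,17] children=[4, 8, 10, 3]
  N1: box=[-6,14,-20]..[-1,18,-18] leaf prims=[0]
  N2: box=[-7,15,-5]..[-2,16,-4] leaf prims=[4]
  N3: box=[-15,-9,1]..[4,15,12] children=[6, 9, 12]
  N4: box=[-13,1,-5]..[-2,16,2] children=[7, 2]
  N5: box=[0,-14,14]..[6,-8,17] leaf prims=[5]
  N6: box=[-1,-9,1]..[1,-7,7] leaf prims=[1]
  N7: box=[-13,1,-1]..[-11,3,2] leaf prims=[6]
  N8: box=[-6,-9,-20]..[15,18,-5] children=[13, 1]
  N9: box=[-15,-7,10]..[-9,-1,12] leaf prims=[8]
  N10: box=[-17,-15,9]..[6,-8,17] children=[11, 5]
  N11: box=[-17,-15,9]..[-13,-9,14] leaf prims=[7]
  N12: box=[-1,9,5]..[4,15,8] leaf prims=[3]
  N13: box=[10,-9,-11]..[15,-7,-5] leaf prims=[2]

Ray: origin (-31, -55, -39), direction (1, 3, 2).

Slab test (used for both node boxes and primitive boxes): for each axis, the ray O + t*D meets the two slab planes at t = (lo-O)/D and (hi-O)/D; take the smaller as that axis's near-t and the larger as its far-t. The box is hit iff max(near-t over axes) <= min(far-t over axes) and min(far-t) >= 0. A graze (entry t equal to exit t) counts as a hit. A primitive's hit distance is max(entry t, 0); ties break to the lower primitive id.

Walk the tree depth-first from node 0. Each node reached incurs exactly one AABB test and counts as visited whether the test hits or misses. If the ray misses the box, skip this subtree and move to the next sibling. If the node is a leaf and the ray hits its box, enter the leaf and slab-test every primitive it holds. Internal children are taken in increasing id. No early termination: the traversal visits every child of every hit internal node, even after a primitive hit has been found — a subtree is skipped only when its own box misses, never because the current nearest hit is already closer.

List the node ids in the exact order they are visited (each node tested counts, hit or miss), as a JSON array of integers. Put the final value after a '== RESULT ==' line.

Traverse from the root:
N0 x:[14,46] y:[40/3,73/3] z:[19/2,28] -> hit [14,73/3], descend [3, 4, 8, 10]
  N3 x:[16,35] y:[46/3,70/3] z:[20,51/2] -> hit [20,70/3], descend [6, 9, 12]
    N6 x:[30,32] y:[46/3,16] z:[20,23] -> miss, prune
    N9 x:[16,22] y:[16,18] z:[49/2,51/2] -> miss, prune
    N12 x:[30,35] y:[64/3,70/3] z:[22,47/2] -> miss, prune
  N4 x:[18,29] y:[56/3,71/3] z:[17,41/2] -> hit [56/3,41/2], descend [2, 7]
    N2 x:[24,29] y:[70/3,71/3] z:[17,35/2] -> miss, prune
    N7 x:[18,20] y:[56/3,58/3] z:[19,41/2] -> hit [19,58/3] leaf, test {P6@t=19}
  N8 x:[25,46] y:[46/3,73/3] z:[19/2,17] -> miss, prune
  N10 x:[14,37] y:[40/3,47/3] z:[24,28] -> miss, prune

order=[0, 3, 6, 9, 12, 4, 2, 7, 8, 10]  |boxes|=10  |leaves|=1  hit=P6

== RESULT ==
[0, 3, 6, 9, 12, 4, 2, 7, 8, 10]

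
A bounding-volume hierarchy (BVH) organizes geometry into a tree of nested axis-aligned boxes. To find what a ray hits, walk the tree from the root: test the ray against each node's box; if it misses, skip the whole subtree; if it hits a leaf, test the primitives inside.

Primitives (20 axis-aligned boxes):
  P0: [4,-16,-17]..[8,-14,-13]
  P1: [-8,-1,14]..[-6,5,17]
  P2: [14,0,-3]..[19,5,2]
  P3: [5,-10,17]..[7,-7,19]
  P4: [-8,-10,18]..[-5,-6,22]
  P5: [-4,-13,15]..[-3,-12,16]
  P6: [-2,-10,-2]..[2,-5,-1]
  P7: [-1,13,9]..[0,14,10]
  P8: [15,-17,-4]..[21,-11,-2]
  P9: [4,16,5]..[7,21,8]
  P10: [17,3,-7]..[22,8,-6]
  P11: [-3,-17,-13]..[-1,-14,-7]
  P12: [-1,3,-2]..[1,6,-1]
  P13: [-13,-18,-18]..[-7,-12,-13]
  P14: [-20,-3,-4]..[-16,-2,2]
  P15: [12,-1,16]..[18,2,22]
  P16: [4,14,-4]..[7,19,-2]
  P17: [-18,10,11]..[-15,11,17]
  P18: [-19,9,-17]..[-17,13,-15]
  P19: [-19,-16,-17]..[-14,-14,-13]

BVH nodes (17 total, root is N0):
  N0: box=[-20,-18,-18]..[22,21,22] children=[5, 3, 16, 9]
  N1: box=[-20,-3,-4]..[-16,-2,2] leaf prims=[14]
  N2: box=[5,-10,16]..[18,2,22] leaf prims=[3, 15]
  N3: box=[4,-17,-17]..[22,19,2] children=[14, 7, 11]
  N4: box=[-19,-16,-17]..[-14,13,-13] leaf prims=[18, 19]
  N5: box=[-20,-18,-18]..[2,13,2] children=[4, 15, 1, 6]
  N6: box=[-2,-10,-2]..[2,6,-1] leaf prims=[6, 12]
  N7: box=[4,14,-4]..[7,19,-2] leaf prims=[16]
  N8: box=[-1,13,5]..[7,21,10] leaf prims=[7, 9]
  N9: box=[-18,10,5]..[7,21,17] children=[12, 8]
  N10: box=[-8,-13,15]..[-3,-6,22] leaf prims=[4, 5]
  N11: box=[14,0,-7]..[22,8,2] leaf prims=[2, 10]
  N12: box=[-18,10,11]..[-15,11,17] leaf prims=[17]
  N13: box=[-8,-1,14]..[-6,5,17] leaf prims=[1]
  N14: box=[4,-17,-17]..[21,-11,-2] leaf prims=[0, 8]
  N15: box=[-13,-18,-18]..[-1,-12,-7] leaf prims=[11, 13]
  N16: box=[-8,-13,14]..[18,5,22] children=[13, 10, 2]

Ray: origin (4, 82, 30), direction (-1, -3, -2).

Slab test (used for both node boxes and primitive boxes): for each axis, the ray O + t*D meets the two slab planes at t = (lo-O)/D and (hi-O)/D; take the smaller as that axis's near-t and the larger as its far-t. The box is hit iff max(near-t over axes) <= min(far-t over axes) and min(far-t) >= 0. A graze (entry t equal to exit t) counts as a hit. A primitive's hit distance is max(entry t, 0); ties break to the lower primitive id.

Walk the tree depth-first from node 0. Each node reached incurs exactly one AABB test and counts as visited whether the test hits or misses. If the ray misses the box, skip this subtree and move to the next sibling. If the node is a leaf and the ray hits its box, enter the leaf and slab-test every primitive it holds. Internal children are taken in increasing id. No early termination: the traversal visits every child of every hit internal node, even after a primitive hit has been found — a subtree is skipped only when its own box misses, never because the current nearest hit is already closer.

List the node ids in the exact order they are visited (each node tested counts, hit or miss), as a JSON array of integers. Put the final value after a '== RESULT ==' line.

Trace the traversal:
N0 x:[-18,24] y:[61/3,100/3] z:[4,24] -> hit [61/3,24], descend [3, 5, 9, 16]
  N3 x:[-18,0] y:[21,33] z:[14,47/2] -> miss, prune
  N5 x:[2,24] y:[23,100/3] z:[14,24] -> hit [23,24], descend [1, 4, 6, 15]
    N1 x:[20,24] y:[28,85/3] z:[14,17] -> miss, prune
    N4 x:[18,23] y:[23,98/3] z:[43/2,47/2] -> hit [23,23] leaf, test {P18@t=23, P19(miss)}
    N6 x:[2,6] y:[76/3,92/3] z:[31/2,16] -> miss, prune
    N15 x:[5,17] y:[94/3,100/3] z:[37/2,24] -> miss, prune
  N9 x:[-3,22] y:[61/3,24] z:[13/2,25/2] -> miss, prune
  N16 x:[-14,12] y:[77/3,95/3] z:[4,8] -> miss, prune

9 AABB tests over nodes [0, 3, 5, 1, 4, 6, 15, 9, 16]; 1 leaf entered; closest P18.

== RESULT ==
[0, 3, 5, 1, 4, 6, 15, 9, 16]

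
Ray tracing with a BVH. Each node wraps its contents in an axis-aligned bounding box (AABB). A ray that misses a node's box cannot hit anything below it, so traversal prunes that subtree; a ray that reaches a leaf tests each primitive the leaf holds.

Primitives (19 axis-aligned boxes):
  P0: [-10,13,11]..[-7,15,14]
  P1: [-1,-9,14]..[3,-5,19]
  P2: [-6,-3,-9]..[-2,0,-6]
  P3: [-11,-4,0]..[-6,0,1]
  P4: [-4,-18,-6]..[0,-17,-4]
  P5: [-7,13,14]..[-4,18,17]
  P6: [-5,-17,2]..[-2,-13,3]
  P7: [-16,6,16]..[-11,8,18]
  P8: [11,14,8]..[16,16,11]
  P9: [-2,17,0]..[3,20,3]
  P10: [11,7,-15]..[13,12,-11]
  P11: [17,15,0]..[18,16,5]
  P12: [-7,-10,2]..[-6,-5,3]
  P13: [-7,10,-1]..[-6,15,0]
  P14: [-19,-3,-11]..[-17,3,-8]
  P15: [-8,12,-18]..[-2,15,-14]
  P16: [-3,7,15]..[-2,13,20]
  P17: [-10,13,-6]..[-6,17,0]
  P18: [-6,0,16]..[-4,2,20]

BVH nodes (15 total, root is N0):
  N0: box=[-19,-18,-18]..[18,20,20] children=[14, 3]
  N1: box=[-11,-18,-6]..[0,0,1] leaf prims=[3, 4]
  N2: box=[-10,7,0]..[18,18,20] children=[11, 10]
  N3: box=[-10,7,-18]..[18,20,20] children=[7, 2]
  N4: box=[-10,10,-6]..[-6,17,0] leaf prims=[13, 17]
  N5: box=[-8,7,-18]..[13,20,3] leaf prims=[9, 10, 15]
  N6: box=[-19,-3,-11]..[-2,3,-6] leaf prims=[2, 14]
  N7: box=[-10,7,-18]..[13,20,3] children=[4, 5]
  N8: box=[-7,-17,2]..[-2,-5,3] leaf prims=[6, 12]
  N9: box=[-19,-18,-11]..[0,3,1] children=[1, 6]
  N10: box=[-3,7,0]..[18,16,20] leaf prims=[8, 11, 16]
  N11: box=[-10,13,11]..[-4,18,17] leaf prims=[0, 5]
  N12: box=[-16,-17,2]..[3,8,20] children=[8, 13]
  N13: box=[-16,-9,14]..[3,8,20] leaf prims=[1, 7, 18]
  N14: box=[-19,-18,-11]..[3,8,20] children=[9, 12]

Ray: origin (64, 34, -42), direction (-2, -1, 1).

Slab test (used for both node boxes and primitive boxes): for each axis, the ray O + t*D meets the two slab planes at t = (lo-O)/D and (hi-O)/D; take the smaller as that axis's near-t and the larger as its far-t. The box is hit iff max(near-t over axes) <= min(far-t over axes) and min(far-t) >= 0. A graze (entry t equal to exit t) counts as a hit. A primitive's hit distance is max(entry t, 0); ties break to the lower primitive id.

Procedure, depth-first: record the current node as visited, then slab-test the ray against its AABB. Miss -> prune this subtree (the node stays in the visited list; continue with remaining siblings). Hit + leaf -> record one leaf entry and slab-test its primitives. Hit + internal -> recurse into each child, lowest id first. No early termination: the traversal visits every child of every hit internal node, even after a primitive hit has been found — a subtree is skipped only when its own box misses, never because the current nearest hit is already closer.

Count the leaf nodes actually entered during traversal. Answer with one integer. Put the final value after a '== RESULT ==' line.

Walk:
N0 x:[23,83/2] y:[14,52] z:[24,62] -> hit [24,83/2], descend [3, 14]
  N3 x:[23,37] y:[14,27] z:[24,62] -> hit [24,27], descend [2, 7]
    N2 x:[23,37] y:[16,27] z:[42,62] -> miss, prune
    N7 x:[51/2,37] y:[14,27] z:[24,45] -> hit [51/2,27], descend [4, 5]
      N4 x:[35,37] y:[17,24] z:[36,42] -> miss, prune
      N5 x:[51/2,36] y:[14,27] z:[24,45] -> hit [51/2,27] leaf, test {P9(miss), P10(miss), P15(miss)}
  N14 x:[61/2,83/2] y:[26,52] z:[31,62] -> hit [31,83/2], descend [9, 12]
    N9 x:[32,83/2] y:[31,52] z:[31,43] -> hit [32,83/2], descend [1, 6]
      N1 x:[32,75/2] y:[34,52] z:[36,43] -> hit [36,75/2] leaf, test {P3(miss), P4(miss)}
      N6 x:[33,83/2] y:[31,37] z:[31,36] -> hit [33,36] leaf, test {P2@t=34, P14(miss)}
    N12 x:[61/2,40] y:[26,51] z:[44,62] -> miss, prune

Visited [0, 3, 2, 7, 4, 5, 14, 9, 1, 6, 12]. Tests: 11 box, 3 leaf. Nearest: P2.

== RESULT ==
3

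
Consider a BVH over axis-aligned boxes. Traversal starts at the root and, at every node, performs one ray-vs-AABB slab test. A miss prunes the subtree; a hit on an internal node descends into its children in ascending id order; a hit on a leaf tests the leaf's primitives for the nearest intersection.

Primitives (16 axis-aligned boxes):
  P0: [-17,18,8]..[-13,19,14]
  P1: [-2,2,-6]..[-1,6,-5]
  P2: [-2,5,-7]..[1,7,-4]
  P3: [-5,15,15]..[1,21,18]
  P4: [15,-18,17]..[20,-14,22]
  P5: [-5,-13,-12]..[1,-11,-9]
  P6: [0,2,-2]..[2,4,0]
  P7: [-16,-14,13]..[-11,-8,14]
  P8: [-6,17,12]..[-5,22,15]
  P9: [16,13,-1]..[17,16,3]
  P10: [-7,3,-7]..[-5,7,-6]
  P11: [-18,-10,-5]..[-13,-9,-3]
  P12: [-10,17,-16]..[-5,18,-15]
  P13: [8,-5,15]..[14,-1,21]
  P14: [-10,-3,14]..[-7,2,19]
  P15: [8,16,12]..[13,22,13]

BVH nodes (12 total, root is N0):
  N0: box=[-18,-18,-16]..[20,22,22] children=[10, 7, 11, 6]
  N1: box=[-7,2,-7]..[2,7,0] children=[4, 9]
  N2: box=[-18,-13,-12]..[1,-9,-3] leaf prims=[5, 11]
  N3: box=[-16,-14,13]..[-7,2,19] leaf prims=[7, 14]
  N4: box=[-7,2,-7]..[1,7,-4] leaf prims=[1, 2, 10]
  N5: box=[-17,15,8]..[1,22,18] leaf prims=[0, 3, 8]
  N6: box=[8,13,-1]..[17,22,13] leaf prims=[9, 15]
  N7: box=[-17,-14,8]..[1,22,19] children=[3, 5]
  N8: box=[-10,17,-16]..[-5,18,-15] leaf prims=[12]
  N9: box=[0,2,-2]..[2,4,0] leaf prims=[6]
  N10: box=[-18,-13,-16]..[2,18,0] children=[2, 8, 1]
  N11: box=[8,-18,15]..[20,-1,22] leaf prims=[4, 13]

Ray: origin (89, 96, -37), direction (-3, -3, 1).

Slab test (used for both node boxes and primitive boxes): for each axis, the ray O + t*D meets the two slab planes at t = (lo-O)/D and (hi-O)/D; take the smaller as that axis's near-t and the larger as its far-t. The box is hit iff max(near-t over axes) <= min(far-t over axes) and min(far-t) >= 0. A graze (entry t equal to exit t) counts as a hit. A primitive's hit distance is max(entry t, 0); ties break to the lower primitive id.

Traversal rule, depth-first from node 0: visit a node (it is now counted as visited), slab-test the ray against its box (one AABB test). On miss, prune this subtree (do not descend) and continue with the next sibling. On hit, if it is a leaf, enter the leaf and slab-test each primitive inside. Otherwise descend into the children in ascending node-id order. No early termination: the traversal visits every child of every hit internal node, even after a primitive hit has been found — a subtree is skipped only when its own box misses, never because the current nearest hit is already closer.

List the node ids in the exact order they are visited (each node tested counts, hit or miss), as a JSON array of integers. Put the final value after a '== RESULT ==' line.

Walk:
N0 x:[23,107/3] y:[74/3,38] z:[21,59] -> hit [74/3,107/3], descend [6, 7, 10, 11]
  N6 x:[24,27] y:[74/3,83/3] z:[36,50] -> miss, prune
  N7 x:[88/3,106/3] y:[74/3,110/3] z:[45,56] -> miss, prune
  N10 x:[29,107/3] y:[26,109/3] z:[21,37] -> hit [29,107/3], descend [1, 2, 8]
    N1 x:[29,32] y:[89/3,94/3] z:[30,37] -> hit [30,94/3], descend [4, 9]
      N4 x:[88/3,32] y:[89/3,94/3] z:[30,33] -> hit [30,94/3] leaf, test {P1(miss), P2@t=30, P10(miss)}
      N9 x:[29,89/3] y:[92/3,94/3] z:[35,37] -> miss, prune
    N2 x:[88/3,107/3] y:[35,109/3] z:[25,34] -> miss, prune
    N8 x:[94/3,33] y:[26,79/3] z:[21,22] -> miss, prune
  N11 x:[23,27] y:[97/3,38] z:[52,59] -> miss, prune

Visited [0, 6, 7, 10, 1, 4, 9, 2, 8, 11]. Tests: 10 box, 1 leaf. Nearest: P2.

== RESULT ==
[0, 6, 7, 10, 1, 4, 9, 2, 8, 11]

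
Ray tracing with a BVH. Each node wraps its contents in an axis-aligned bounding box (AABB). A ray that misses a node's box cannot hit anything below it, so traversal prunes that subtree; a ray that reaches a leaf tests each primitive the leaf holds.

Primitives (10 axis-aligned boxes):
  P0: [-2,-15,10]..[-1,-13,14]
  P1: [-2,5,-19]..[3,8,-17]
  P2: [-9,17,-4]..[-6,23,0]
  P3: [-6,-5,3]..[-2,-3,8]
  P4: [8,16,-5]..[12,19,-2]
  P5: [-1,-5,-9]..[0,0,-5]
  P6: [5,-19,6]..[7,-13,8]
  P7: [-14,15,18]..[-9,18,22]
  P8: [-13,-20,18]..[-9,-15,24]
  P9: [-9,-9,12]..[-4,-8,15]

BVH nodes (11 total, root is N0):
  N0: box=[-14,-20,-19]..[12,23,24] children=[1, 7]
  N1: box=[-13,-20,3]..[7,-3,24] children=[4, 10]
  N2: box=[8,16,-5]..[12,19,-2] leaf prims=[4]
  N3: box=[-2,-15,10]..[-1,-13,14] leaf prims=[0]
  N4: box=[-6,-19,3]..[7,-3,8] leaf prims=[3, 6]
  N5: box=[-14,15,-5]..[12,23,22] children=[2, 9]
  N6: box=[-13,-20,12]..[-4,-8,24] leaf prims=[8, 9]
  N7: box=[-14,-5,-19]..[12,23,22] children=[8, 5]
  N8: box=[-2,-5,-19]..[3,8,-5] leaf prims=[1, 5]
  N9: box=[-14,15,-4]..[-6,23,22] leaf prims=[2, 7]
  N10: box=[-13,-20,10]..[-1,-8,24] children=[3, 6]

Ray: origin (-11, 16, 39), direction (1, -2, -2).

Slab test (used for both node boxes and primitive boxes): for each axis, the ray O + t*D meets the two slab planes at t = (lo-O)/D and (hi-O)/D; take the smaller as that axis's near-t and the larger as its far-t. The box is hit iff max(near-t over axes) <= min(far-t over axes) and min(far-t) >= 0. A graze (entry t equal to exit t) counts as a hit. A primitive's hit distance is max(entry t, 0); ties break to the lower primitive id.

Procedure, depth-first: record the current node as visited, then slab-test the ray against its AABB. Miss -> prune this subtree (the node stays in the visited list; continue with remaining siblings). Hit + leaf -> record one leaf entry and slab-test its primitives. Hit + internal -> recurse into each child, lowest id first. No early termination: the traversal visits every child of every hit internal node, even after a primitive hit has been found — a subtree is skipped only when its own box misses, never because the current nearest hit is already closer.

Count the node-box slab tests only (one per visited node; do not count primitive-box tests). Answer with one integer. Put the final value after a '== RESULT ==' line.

Traverse from the root:
N0 x:[-3,23] y:[-7/2,18] z:[15/2,29] -> hit [15/2,18], descend [1, 7]
  N1 x:[-2,18] y:[19/2,18] z:[15/2,18] -> hit [19/2,18], descend [4, 10]
    N4 x:[5,18] y:[19/2,35/2] z:[31/2,18] -> hit [31/2,35/2] leaf, test {P3(miss), P6@t=16}
    N10 x:[-2,10] y:[12,18] z:[15/2,29/2] -> miss, prune
  N7 x:[-3,23] y:[-7/2,21/2] z:[17/2,29] -> hit [17/2,21/2], descend [5, 8]
    N5 x:[-3,23] y:[-7/2,1/2] z:[17/2,22] -> miss, prune
    N8 x:[9,14] y:[4,21/2] z:[22,29] -> miss, prune

Visited [0, 1, 4, 10, 7, 5, 8]. Tests: 7 box, 1 leaf. Nearest: P6.

== RESULT ==
7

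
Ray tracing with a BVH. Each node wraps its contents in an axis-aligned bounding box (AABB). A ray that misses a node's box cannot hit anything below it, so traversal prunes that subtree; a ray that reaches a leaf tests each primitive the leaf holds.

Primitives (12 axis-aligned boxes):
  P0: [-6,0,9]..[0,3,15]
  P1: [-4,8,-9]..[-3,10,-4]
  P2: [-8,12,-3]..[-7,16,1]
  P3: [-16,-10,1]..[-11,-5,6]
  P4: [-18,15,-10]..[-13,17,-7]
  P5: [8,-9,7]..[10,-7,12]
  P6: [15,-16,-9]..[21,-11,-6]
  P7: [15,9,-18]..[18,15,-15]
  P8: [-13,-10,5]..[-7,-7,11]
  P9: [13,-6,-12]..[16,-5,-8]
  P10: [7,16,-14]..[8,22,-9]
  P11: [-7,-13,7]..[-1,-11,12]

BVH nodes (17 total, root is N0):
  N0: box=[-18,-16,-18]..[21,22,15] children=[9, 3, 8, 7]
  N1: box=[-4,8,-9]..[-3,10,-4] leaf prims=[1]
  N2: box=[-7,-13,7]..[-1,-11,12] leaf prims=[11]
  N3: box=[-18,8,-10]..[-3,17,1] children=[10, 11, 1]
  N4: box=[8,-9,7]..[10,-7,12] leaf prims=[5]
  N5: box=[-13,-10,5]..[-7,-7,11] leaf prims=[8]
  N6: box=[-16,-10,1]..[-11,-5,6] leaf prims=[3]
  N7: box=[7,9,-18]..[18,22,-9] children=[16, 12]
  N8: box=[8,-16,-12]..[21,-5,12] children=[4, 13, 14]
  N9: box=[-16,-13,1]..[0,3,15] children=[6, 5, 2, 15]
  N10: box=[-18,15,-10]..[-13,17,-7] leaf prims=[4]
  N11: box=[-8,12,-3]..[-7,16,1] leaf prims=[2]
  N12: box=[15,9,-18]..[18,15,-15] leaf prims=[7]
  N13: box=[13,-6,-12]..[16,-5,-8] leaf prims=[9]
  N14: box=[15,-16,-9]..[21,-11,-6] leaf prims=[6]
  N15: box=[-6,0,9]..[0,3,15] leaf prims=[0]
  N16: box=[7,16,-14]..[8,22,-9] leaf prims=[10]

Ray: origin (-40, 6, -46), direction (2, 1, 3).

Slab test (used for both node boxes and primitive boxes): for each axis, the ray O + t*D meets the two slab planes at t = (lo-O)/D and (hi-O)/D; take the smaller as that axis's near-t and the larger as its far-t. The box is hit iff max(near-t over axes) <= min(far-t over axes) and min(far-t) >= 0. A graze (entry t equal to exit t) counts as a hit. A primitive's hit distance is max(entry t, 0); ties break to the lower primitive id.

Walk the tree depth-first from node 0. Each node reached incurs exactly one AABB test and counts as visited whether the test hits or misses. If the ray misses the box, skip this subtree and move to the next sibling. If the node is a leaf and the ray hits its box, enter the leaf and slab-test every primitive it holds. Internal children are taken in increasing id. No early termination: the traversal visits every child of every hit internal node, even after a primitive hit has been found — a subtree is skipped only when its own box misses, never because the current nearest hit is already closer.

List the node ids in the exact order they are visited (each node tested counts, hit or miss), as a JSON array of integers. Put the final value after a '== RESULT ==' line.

Trace the traversal:
N0 x:[11,61/2] y:[-22,16] z:[28/3,61/3] -> hit [11,16], descend [3, 7, 8, 9]
  N3 x:[11,37/2] y:[2,11] z:[12,47/3] -> miss, prune
  N7 x:[47/2,29] y:[3,16] z:[28/3,37/3] -> miss, prune
  N8 x:[24,61/2] y:[-22,-11] z:[34/3,58/3] -> miss, prune
  N9 x:[12,20] y:[-19,-3] z:[47/3,61/3] -> miss, prune

order=[0, 3, 7, 8, 9]  |boxes|=5  |leaves|=0  hit=miss

== RESULT ==
[0, 3, 7, 8, 9]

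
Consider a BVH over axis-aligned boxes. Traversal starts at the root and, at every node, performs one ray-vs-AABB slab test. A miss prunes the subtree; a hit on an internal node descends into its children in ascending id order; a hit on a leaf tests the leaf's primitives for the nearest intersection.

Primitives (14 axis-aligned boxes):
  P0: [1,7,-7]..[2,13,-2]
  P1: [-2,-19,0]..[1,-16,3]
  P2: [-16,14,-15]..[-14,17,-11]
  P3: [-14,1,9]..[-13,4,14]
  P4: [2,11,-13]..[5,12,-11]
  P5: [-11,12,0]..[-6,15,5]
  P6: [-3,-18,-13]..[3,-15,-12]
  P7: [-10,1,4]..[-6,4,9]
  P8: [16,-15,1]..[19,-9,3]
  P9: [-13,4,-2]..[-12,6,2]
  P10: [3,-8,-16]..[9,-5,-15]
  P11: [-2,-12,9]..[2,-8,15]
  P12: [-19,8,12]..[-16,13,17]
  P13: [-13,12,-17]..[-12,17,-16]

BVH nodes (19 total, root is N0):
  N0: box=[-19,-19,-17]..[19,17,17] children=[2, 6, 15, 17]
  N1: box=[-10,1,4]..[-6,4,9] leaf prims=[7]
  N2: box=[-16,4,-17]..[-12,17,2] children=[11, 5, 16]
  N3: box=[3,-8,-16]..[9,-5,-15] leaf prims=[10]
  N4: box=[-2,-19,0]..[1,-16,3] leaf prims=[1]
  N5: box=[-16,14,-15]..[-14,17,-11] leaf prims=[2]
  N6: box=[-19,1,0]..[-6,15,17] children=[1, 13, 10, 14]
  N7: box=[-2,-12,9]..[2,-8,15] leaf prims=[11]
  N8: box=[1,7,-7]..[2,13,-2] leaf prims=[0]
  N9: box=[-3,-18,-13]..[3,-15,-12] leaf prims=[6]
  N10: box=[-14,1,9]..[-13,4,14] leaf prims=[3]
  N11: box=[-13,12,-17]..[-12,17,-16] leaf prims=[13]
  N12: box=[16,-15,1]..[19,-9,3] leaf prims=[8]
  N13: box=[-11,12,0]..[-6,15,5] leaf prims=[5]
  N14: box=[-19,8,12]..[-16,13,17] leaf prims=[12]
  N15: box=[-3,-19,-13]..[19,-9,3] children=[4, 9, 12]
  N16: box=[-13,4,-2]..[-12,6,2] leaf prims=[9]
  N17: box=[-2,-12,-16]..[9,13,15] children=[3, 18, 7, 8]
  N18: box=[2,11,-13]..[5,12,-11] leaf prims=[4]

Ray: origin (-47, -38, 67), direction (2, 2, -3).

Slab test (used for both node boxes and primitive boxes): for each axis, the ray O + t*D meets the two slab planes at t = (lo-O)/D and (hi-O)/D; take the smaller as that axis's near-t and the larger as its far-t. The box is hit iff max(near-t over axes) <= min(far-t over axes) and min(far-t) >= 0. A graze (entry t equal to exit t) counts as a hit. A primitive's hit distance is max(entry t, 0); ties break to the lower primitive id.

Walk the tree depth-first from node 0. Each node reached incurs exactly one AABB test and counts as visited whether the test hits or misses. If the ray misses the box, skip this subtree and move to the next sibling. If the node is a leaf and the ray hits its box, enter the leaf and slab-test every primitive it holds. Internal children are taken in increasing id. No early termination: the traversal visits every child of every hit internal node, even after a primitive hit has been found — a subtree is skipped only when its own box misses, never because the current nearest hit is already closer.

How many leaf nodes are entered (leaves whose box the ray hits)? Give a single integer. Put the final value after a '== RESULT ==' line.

Traverse from the root:
N0 x:[14,33] y:[19/2,55/2] z:[50/3,28] -> hit [50/3,55/2], descend [2, 6, 15, 17]
  N2 x:[31/2,35/2] y:[21,55/2] z:[65/3,28] -> miss, prune
  N6 x:[14,41/2] y:[39/2,53/2] z:[50/3,67/3] -> hit [39/2,41/2], descend [1, 10, 13, 14]
    N1 x:[37/2,41/2] y:[39/2,21] z:[58/3,21] -> hit [39/2,41/2] leaf, test {P7@t=39/2}
    N10 x:[33/2,17] y:[39/2,21] z:[53/3,58/3] -> miss, prune
    N13 x:[18,41/2] y:[25,53/2] z:[62/3,67/3] -> miss, prune
    N14 x:[14,31/2] y:[23,51/2] z:[50/3,55/3] -> miss, prune
  N15 x:[22,33] y:[19/2,29/2] z:[64/3,80/3] -> miss, prune
  N17 x:[45/2,28] y:[13,51/2] z:[52/3,83/3] -> hit [45/2,51/2], descend [3, 7, 8, 18]
    N3 x:[25,28] y:[15,33/2] z:[82/3,83/3] -> miss, prune
    N7 x:[45/2,49/2] y:[13,15] z:[52/3,58/3] -> miss, prune
    N8 x:[24,49/2] y:[45/2,51/2] z:[23,74/3] -> hit [24,49/2] leaf, test {P0@t=24}
    N18 x:[49/2,26] y:[49/2,25] z:[26,80/3] -> miss, prune

order=[0, 2, 6, 1, 10, 13, 14, 15, 17, 3, 7, 8, 18]  |boxes|=13  |leaves|=2  hit=P7

== RESULT ==
2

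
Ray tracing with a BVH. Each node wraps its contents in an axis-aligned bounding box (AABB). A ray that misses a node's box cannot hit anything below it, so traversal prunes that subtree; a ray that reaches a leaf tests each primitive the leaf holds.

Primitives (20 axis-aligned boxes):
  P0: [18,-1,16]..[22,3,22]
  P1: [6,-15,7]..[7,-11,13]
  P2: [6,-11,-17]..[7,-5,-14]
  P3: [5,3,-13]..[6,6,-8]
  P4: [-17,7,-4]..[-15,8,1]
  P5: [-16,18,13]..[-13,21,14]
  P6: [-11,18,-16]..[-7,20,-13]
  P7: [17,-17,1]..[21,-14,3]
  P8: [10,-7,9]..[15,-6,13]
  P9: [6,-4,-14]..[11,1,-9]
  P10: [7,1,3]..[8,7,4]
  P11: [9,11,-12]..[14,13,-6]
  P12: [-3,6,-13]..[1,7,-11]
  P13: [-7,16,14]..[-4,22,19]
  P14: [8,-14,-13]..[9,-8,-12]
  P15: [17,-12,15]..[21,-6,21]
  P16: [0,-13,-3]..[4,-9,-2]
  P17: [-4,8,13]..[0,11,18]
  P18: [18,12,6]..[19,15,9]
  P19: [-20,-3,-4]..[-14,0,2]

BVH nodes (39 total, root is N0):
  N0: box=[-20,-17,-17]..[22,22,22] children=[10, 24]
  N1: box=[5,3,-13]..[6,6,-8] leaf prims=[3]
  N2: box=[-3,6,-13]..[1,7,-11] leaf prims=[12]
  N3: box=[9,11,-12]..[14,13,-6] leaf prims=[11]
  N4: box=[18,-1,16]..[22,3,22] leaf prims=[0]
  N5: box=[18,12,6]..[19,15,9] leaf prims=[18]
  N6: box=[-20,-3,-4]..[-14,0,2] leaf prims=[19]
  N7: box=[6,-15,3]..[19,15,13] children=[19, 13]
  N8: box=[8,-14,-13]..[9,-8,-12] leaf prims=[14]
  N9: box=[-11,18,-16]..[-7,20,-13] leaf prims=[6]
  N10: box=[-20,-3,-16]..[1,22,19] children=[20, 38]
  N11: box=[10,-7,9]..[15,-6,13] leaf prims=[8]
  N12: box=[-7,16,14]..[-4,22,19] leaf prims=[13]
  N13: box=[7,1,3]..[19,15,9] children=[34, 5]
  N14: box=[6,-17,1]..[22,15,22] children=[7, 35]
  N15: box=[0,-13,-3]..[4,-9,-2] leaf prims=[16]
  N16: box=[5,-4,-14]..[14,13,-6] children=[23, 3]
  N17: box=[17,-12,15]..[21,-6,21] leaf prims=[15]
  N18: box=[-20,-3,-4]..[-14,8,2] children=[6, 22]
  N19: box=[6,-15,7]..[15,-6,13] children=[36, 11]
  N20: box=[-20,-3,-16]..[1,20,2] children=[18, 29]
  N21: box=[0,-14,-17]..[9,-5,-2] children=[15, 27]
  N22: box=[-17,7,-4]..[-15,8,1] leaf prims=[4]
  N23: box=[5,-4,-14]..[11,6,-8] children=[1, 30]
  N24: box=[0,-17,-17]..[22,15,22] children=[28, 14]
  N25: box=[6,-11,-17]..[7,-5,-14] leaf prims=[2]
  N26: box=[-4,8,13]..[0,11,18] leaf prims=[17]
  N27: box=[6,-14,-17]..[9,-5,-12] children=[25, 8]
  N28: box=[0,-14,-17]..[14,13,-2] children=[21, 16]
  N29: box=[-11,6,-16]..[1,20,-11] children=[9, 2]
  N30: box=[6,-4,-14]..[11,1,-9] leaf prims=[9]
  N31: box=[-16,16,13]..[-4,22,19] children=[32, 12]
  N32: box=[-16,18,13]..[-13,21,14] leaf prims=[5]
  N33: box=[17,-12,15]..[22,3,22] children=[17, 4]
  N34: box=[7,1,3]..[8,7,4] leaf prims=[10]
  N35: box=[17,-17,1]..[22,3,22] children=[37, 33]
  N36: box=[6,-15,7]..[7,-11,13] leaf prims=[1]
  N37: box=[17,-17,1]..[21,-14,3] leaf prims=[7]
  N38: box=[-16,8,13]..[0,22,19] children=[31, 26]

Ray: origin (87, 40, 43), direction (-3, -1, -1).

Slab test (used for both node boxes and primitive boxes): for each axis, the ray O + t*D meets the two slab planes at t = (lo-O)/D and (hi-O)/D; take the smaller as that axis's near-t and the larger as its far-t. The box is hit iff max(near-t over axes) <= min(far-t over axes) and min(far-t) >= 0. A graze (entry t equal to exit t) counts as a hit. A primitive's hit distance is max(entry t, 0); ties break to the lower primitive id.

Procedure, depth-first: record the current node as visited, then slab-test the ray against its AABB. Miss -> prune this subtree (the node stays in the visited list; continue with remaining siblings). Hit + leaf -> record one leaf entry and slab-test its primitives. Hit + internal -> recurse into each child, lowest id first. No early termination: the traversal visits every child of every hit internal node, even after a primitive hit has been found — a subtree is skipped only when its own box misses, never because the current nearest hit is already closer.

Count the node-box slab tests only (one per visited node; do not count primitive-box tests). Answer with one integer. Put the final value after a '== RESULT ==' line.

Trace the traversal:
N0 x:[65/3,107/3] y:[18,57] z:[21,60] -> hit [65/3,107/3], descend [10, 24]
  N10 x:[86/3,107/3] y:[18,43] z:[24,59] -> hit [86/3,107/3], descend [20, 38]
    N20 x:[86/3,107/3] y:[20,43] z:[41,59] -> miss, prune
    N38 x:[29,103/3] y:[18,32] z:[24,30] -> hit [29,30], descend [26, 31]
      N26 x:[29,91/3] y:[29,32] z:[25,30] -> hit [29,30] leaf, test {P17@t=29}
      N31 x:[91/3,103/3] y:[18,24] z:[24,30] -> miss, prune
  N24 x:[65/3,29] y:[25,57] z:[21,60] -> hit [25,29], descend [14, 28]
    N14 x:[65/3,27] y:[25,57] z:[21,42] -> hit [25,27], descend [7, 35]
      N7 x:[68/3,27] y:[25,55] z:[30,40] -> miss, prune
      N35 x:[65/3,70/3] y:[37,57] z:[21,42] -> miss, prune
    N28 x:[73/3,29] y:[27,54] z:[45,60] -> miss, prune

11 AABB tests over nodes [0, 10, 20, 38, 26, 31, 24, 14, 7, 35, 28]; 1 leaf entered; closest P17.

== RESULT ==
11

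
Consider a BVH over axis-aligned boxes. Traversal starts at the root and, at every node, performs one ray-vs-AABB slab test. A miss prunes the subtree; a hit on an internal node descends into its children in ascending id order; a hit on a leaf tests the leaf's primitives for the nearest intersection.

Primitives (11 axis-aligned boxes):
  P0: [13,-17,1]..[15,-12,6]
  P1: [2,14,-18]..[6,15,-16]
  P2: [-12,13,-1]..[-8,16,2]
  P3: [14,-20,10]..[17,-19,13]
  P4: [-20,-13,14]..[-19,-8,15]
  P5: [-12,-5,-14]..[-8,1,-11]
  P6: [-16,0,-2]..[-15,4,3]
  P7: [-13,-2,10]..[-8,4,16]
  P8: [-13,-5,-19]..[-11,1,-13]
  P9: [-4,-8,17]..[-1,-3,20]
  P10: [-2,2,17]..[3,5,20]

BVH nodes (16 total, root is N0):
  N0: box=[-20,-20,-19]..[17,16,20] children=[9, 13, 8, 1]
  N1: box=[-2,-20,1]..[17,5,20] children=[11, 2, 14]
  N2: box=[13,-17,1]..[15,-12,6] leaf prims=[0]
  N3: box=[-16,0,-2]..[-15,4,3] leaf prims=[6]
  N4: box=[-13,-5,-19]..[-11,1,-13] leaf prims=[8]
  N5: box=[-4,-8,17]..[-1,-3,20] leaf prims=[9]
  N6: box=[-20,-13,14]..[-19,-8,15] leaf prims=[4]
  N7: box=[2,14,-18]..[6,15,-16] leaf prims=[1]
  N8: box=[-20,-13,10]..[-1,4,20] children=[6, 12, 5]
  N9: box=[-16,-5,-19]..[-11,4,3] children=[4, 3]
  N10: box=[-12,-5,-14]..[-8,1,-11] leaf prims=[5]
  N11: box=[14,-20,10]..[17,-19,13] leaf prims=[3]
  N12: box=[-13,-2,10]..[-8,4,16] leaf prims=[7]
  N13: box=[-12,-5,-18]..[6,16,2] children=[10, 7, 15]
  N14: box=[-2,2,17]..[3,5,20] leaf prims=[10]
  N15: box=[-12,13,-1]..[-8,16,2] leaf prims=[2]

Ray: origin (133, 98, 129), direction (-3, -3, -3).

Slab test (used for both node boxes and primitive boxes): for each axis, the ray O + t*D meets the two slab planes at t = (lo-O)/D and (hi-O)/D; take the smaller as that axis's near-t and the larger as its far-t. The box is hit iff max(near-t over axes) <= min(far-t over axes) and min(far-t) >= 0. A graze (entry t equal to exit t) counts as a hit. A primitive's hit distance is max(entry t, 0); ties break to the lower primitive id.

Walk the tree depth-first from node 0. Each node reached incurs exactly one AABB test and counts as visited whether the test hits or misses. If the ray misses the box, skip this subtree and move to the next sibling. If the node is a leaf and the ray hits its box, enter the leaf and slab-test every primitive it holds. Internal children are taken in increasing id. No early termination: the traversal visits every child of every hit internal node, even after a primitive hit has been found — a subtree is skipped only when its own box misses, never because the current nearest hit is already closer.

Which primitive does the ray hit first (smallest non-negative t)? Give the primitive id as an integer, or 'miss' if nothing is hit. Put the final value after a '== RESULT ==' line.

Traverse from the root:
N0 x:[116/3,51] y:[82/3,118/3] z:[109/3,148/3] -> hit [116/3,118/3], descend [1, 8, 9, 13]
  N1 x:[116/3,45] y:[31,118/3] z:[109/3,128/3] -> hit [116/3,118/3], descend [2, 11, 14]
    N2 x:[118/3,40] y:[110/3,115/3] z:[41,128/3] -> miss, prune
    N11 x:[116/3,119/3] y:[39,118/3] z:[116/3,119/3] -> hit [39,118/3] leaf, test {P3@t=39}
    N14 x:[130/3,45] y:[31,32] z:[109/3,112/3] -> miss, prune
  N8 x:[134/3,51] y:[94/3,37] z:[109/3,119/3] -> miss, prune
  N9 x:[48,149/3] y:[94/3,103/3] z:[42,148/3] -> miss, prune
  N13 x:[127/3,145/3] y:[82/3,103/3] z:[127/3,49] -> miss, prune

8 AABB tests over nodes [0, 1, 2, 11, 14, 8, 9, 13]; 1 leaf entered; closest P3.

== RESULT ==
3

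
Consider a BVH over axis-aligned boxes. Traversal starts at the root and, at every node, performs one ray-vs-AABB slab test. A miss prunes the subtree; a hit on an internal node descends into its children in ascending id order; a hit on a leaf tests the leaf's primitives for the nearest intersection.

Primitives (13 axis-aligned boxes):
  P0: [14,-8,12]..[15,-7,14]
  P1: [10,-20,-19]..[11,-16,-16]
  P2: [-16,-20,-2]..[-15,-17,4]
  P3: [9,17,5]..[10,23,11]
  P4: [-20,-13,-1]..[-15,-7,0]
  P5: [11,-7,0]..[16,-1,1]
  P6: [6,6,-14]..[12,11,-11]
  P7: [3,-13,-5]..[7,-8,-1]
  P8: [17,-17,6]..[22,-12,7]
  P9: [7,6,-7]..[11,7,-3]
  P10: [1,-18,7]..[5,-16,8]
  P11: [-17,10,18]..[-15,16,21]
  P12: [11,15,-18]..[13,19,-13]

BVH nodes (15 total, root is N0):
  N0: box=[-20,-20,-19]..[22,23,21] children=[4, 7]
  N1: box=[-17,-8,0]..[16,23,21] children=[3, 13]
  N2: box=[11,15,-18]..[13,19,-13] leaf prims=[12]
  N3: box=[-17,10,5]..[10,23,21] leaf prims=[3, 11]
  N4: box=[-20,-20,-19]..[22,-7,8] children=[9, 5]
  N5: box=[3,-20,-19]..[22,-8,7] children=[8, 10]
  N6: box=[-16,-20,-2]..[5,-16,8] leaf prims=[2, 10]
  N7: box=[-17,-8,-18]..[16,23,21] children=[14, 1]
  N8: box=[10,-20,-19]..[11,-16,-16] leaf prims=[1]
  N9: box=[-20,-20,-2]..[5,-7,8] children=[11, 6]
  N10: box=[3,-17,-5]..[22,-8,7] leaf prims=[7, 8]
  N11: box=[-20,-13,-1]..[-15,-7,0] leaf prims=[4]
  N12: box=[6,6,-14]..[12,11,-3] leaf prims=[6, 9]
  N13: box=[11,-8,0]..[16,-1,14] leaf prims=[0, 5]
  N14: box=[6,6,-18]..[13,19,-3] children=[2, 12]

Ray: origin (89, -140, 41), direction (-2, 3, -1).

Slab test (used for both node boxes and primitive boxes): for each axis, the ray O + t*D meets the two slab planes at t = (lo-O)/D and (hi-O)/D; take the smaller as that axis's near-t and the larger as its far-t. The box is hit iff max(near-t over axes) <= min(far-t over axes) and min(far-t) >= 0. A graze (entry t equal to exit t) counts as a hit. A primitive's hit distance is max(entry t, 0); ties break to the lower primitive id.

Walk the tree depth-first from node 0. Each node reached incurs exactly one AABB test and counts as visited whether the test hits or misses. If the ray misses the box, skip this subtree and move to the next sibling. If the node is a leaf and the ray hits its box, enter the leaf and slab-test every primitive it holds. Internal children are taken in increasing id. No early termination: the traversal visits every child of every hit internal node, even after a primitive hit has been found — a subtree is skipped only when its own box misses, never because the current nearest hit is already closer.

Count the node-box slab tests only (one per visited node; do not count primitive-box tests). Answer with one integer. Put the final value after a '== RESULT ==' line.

Traverse from the root:
N0 x:[67/2,109/2] y:[40,163/3] z:[20,60] -> hit [40,163/3], descend [4, 7]
  N4 x:[67/2,109/2] y:[40,133/3] z:[33,60] -> hit [40,133/3], descend [5, 9]
    N5 x:[67/2,43] y:[40,44] z:[34,60] -> hit [40,43], descend [8, 10]
      N8 x:[39,79/2] y:[40,124/3] z:[57,60] -> miss, prune
      N10 x:[67/2,43] y:[41,44] z:[34,46] -> hit [41,43] leaf, test {P7@t=127/3, P8(miss)}
    N9 x:[42,109/2] y:[40,133/3] z:[33,43] -> hit [42,43], descend [6, 11]
      N6 x:[42,105/2] y:[40,124/3] z:[33,43] -> miss, prune
      N11 x:[52,109/2] y:[127/3,133/3] z:[41,42] -> miss, prune
  N7 x:[73/2,53] y:[44,163/3] z:[20,59] -> hit [44,53], descend [1, 14]
    N1 x:[73/2,53] y:[44,163/3] z:[20,41] -> miss, prune
    N14 x:[38,83/2] y:[146/3,53] z:[44,59] -> miss, prune

Visited [0, 4, 5, 8, 10, 9, 6, 11, 7, 1, 14]. Tests: 11 box, 1 leaf. Nearest: P7.

== RESULT ==
11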